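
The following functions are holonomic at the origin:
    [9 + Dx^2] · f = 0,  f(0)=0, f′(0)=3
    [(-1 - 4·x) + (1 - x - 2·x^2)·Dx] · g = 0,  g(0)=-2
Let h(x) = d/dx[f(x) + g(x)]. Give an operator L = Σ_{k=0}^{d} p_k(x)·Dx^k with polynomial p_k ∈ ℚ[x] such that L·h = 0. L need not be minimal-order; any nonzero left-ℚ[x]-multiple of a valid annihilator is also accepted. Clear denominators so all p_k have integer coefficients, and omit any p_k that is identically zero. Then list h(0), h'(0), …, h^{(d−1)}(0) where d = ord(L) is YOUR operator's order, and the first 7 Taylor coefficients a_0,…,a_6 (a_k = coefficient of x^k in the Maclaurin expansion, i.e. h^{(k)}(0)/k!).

f: a_k = 0, 3, 0, -9/2, 0, 81/40, 0, …
g: a_k = -2, -2, -6, -10, -22, -42, -86, …
L₀ := lclm(L_f,L_g); ord L₀ ≤ 2+1.
h=h₀': d/dx-closure on L₀ ⇒ L.
L = (954 + 3600·x + 8154·x^2 + 4140·x^3 + 5760·x^4 + 3888·x^5 + 2592·x^6) + (-117 - 369·x + 585·x^2 + 747·x^3 + 90·x^4 + 828·x^5 + 1512·x^6 + 864·x^7)·Dx + (106 + 400·x + 906·x^2 + 460·x^3 + 640·x^4 + 432·x^5 + 288·x^6)·Dx^2 + (-13 - 41·x + 65·x^2 + 83·x^3 + 10·x^4 + 92·x^5 + 168·x^6 + 96·x^7)·Dx^3  (order 3).
h: a_k = 1, -12, -87/2, -88, -1599/8, -516, -95443/80, …
ICs: h(0) = 1, h′(0) = -12, h′′(0) = -87.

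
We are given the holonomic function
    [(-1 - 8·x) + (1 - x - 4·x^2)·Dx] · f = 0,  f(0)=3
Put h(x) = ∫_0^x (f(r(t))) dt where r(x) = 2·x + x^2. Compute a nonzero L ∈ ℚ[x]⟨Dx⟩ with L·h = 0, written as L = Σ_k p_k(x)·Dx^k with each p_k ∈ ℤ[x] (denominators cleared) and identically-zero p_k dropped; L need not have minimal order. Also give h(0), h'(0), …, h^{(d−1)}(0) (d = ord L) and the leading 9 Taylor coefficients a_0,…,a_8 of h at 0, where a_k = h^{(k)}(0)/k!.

f: a_k = 3, 3, 15, 27, 87, 195, 543, 1323, 3495, …
L₀ from L_f via x↦r, Dx↦r'^{-1}Dx.
h=∫₀ˣh₀: take L = L₀·Dx.
L = (2 + 34·x + 48·x^2 + 16·x^3)·Dx + (-1 + 2·x + 17·x^2 + 16·x^3 + 4·x^4)·Dx^2  (order 2).
h: a_k = 0, 3, 3, 21, 69, 1731/5, 1531, 52467/7, 36237, …
ICs: h(0) = 0, h′(0) = 3.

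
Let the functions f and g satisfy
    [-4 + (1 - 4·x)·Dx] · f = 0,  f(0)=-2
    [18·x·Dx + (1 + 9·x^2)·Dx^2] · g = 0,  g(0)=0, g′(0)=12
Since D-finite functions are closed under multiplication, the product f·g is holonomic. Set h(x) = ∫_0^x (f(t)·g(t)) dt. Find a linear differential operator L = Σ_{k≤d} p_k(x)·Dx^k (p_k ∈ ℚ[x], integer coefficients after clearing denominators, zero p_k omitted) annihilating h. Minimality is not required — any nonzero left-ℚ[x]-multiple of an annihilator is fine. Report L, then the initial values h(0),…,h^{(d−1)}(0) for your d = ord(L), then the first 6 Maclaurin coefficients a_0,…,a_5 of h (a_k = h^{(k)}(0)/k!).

L = 72·x·Dx + (8 - 18·x + 144·x^2)·Dx^2 + (-1 + 4·x - 9·x^2 + 36·x^3)·Dx^3  (order 3).
h: a_k = 0, 0, -12, -32, -78, -1248/5, …
ICs: h(0) = 0, h′(0) = 0, h′′(0) = -24.

f: a_k = -2, -8, -32, -128, -512, -2048, …
g: a_k = 0, 12, 0, -36, 0, 972/5, …
Product ⇒ symmetric product L₀, ord ≤ 2.
Integrate: L := L₀·Dx.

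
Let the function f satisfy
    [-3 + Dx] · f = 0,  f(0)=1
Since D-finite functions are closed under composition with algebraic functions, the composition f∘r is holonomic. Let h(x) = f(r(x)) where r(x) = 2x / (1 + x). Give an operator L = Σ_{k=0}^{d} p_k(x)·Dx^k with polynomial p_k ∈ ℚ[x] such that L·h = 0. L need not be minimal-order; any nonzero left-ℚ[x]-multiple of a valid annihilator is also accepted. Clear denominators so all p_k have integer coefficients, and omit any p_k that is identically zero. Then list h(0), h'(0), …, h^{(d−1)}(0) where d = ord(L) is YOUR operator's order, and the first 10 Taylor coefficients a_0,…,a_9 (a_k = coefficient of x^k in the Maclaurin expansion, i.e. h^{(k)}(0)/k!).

f: a_k = 1, 3, 9/2, 9/2, 27/8, 81/40, 81/80, 243/560, 729/4480, 243/4480, …
f∘r: x↦r, Dx↦Dx/r' in L_f ⇒ L₀.
L = -6 + (1 + 2·x + x^2)·Dx  (order 1).
h: a_k = 1, 6, 12, 6, -6, -6/5, 24/5, -114/35, -12/35, 102/35, …
ICs: h(0) = 1.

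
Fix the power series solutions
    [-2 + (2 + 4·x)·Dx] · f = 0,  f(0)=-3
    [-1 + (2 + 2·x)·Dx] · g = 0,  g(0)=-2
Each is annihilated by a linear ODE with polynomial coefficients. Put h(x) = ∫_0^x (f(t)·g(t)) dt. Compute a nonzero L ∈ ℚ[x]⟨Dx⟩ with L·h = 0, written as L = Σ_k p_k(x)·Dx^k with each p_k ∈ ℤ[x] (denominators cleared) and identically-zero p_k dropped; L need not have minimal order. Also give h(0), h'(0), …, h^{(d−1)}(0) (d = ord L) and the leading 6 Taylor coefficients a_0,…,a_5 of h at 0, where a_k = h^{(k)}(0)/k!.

L = (-3 - 4·x)·Dx + (2 + 6·x + 4·x^2)·Dx^2  (order 2).
h: a_k = 0, 6, 9/2, -1/4, 9/32, -111/320, …
ICs: h(0) = 0, h′(0) = 6.

f: a_k = -3, -3, 3/2, -3/2, 15/8, -21/8, …
g: a_k = -2, -1, 1/4, -1/8, 5/64, -7/128, …
h₀=f·g: eliminate ⇒ L₀, order ≤ 1·1.
h=∫₀ˣh₀: take L = L₀·Dx.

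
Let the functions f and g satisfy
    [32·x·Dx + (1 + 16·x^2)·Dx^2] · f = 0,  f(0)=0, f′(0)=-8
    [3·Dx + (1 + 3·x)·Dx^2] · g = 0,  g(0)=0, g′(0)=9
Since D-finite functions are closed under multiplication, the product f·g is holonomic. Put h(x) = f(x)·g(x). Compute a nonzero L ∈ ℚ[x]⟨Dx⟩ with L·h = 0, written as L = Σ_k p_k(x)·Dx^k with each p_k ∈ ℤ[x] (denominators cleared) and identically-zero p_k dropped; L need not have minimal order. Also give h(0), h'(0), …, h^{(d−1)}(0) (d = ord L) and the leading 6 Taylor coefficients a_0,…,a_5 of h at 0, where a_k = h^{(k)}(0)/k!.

f: a_k = 0, -8, 0, 128/3, 0, -2048/5, …
g: a_k = 0, 9, -27/2, 27, -243/4, 729/5, …
Product ⇒ symmetric product L₀, ord ≤ 4.
L = (15744 + 89280·x + 811008·x^2 + 5299200·x^3 + 13271040·x^4 + 17252352·x^5 + 21233664·x^7)·Dx + (4258 + 91200·x + 775488·x^2 + 4635648·x^3 + 18247680·x^4 + 41140224·x^5 + 46448640·x^6 + 21233664·x^7 + 74317824·x^8)·Dx^2 + (492 + 12548·x + 131328·x^2 + 747968·x^3 + 3219456·x^4 + 10146816·x^5 + 21233664·x^6 + 24920064·x^7 + 21233664·x^8 + 42467328·x^9)·Dx^3 + (73 + 822·x + 6161·x^2 + 34944·x^3 + 151168·x^4 + 500736·x^5 + 1322496·x^6 + 2654208·x^7 + 3244032·x^8 + 3538944·x^9 + 5308416·x^10)·Dx^4  (order 4).
h: a_k = 0, 0, -72, 108, 168, -90, …
ICs: h(0) = 0, h′(0) = 0, h′′(0) = -144, h′′′(0) = 648.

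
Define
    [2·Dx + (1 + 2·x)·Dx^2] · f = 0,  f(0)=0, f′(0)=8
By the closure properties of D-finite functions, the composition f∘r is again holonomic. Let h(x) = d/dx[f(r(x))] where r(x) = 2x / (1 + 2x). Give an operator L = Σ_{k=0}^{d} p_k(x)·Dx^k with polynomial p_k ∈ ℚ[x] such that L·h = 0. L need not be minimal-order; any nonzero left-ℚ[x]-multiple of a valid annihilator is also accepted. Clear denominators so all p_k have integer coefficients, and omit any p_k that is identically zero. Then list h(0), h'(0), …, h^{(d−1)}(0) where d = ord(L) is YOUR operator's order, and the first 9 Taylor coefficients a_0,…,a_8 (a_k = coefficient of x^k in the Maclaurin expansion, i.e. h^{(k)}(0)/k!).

f: a_k = 0, 8, -8, 32/3, -16, 128/5, -128/3, 512/7, -128, …
h₀=f(r): pull back L_f along r ⇒ L₀.
h=h₀': d/dx-closure on L₀ ⇒ L.
L = (8 + 24·x) + (1 + 8·x + 12·x^2)·Dx  (order 1).
h: a_k = 16, -128, 832, -5120, 30976, -186368, 1119232, -6717440, 40308736, …
ICs: h(0) = 16.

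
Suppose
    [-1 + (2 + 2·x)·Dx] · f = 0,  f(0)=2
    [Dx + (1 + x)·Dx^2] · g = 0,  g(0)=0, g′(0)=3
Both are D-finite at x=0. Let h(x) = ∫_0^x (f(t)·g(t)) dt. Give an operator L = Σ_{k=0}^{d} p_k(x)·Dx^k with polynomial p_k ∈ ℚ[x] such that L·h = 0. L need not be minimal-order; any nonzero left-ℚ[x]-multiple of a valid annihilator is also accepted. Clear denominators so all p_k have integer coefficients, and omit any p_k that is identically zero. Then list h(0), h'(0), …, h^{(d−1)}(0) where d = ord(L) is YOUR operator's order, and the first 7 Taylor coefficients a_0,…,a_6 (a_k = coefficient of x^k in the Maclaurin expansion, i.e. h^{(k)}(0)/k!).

L = Dx + (4 + 8·x + 4·x^2)·Dx^3  (order 3).
h: a_k = 0, 0, 3, 0, -1/16, 1/20, -71/1920, …
ICs: h(0) = 0, h′(0) = 0, h′′(0) = 6.

f: a_k = 2, 1, -1/4, 1/8, -5/64, 7/128, -21/512, …
g: a_k = 0, 3, -3/2, 1, -3/4, 3/5, -1/2, …
Sym-product of L_f,L_g gives L₀ (≤ ord 2).
Integrate: L := L₀·Dx.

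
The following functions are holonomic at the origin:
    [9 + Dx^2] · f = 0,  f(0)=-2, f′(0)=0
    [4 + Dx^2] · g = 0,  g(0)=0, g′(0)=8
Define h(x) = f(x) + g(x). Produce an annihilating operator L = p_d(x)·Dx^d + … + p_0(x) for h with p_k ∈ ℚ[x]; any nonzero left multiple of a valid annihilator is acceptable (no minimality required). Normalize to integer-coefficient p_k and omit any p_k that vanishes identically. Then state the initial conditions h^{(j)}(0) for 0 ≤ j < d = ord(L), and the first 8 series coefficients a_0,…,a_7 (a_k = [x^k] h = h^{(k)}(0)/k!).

L = 36 + 13·Dx^2 + Dx^4  (order 4).
h: a_k = -2, 8, 9, -16/3, -27/4, 16/15, 81/40, -32/315, …
ICs: h(0) = -2, h′(0) = 8, h′′(0) = 18, h′′′(0) = -32.

f: a_k = -2, 0, 9, 0, -27/4, 0, 81/40, 0, …
g: a_k = 0, 8, 0, -16/3, 0, 16/15, 0, -32/315, …
L₀ := lclm(L_f,L_g); ord L₀ ≤ 2+2.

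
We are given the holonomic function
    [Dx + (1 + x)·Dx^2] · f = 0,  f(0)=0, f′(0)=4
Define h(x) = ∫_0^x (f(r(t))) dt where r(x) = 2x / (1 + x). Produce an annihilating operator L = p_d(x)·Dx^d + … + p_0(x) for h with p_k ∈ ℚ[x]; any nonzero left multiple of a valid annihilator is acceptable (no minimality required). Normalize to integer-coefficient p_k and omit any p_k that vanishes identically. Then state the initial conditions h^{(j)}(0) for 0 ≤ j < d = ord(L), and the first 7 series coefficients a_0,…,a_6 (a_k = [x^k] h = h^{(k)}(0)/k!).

L = (4 + 6·x)·Dx^2 + (1 + 4·x + 3·x^2)·Dx^3  (order 3).
h: a_k = 0, 0, 4, -16/3, 26/3, -16, 484/15, …
ICs: h(0) = 0, h′(0) = 0, h′′(0) = 8.

f: a_k = 0, 4, -2, 4/3, -1, 4/5, -2/3, …
h₀=f(r): pull back L_f along r ⇒ L₀.
h=∫h₀ ⇒ L = L₀·Dx.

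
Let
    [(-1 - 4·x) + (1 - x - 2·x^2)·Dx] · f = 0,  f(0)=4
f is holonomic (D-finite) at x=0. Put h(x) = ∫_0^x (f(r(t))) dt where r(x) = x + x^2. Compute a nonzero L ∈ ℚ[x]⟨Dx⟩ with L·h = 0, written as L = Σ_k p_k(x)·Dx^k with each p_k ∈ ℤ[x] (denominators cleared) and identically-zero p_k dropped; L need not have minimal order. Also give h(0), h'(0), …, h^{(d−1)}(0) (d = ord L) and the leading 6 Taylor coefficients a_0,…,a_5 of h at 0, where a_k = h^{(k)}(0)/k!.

f: a_k = 4, 4, 12, 20, 44, 84, …
Substitute x→r, Dx→(1/r')Dx; clear ⇒ L₀.
Integrate: L := L₀·Dx.
L = (1 + 6·x + 12·x^2 + 8·x^3)·Dx + (-1 + x + 3·x^2 + 4·x^3 + 2·x^4)·Dx^2  (order 2).
h: a_k = 0, 4, 2, 16/3, 11, 116/5, …
ICs: h(0) = 0, h′(0) = 4.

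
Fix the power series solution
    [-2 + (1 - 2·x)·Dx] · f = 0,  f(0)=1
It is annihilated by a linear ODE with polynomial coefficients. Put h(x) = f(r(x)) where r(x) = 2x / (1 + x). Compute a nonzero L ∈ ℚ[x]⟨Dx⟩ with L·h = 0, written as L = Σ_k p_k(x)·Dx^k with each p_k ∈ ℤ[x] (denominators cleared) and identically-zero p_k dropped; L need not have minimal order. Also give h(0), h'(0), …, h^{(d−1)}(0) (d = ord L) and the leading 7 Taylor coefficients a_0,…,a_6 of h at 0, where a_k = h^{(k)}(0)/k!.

f: a_k = 1, 2, 4, 8, 16, 32, 64, …
Substitute x→r, Dx→(1/r')Dx; clear ⇒ L₀.
L = 4 + (-1 + 2·x + 3·x^2)·Dx  (order 1).
h: a_k = 1, 4, 12, 36, 108, 324, 972, …
ICs: h(0) = 1.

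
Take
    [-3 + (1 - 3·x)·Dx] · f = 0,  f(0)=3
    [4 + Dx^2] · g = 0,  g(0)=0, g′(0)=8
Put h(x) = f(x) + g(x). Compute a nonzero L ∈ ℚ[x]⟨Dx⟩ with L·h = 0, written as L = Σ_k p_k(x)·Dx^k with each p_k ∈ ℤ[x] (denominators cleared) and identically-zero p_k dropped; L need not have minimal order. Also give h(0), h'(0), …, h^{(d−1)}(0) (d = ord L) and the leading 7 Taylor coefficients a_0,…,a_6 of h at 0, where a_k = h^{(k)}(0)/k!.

f: a_k = 3, 9, 27, 81, 243, 729, 2187, …
g: a_k = 0, 8, 0, -16/3, 0, 16/15, 0, …
Sum ⇒ L₀ = lclm(L_f,L_g) in ℚ(x)⟨Dx⟩.
L = (348 - 144·x + 216·x^2) + (-44 + 180·x - 216·x^2 + 216·x^3)·Dx + (87 - 36·x + 54·x^2)·Dx^2 + (-11 + 45·x - 54·x^2 + 54·x^3)·Dx^3  (order 3).
h: a_k = 3, 17, 27, 227/3, 243, 10951/15, 2187, …
ICs: h(0) = 3, h′(0) = 17, h′′(0) = 54.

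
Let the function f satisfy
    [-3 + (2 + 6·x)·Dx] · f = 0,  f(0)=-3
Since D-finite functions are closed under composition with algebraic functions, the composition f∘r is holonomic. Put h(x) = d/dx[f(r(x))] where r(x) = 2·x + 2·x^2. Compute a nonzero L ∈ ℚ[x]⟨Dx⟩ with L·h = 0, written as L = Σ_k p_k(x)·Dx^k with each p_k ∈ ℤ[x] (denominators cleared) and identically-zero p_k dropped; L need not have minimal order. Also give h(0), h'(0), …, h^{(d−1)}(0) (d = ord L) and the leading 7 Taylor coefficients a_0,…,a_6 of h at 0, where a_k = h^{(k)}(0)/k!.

L = -1 + (-1 - 8·x - 18·x^2 - 12·x^3)·Dx  (order 1).
h: a_k = -9, 9, -81/2, 351/2, -6075/8, 26487/8, -233037/16, …
ICs: h(0) = -9.

f: a_k = -3, -9/2, 27/8, -81/16, 1215/128, -5103/256, 45927/1024, …
h₀=f(r): pull back L_f along r ⇒ L₀.
h=h₀': d/dx-closure on L₀ ⇒ L.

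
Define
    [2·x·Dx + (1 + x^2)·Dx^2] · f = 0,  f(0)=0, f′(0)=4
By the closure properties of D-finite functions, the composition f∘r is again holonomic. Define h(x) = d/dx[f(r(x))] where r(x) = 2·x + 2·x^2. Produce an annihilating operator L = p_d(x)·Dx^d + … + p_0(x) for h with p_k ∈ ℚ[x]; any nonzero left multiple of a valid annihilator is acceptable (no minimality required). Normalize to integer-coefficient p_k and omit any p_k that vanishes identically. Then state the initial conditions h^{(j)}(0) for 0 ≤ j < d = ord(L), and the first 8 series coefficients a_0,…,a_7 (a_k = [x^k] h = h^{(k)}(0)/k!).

f: a_k = 0, 4, 0, -4/3, 0, 4/5, 0, -4/7, …
f∘r: x↦r, Dx↦Dx/r' in L_f ⇒ L₀.
h=h₀': d/dx-closure on L₀ ⇒ L.
L = (-2 + 8·x + 32·x^2 + 48·x^3 + 24·x^4) + (1 + 2·x + 4·x^2 + 16·x^3 + 20·x^4 + 8·x^5)·Dx  (order 1).
h: a_k = 8, 16, -32, -128, -32, 704, 1280, -2048, …
ICs: h(0) = 8.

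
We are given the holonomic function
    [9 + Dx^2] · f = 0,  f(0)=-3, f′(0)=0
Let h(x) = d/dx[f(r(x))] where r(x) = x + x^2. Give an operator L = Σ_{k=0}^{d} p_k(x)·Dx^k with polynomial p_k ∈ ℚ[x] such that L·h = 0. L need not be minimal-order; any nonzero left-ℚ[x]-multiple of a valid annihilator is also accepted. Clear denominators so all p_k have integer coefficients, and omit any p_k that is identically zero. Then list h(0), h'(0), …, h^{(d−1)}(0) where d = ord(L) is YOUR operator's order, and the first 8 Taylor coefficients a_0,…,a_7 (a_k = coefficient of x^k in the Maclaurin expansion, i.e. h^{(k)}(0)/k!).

f: a_k = -3, 0, 27/2, 0, -81/8, 0, 243/80, 0, …
f∘r: x↦r, Dx↦Dx/r' in L_f ⇒ L₀.
h₀' ⇒ L via d/dx closure of L₀.
L = (21 + 72·x + 216·x^2 + 288·x^3 + 144·x^4) + (-6 - 12·x)·Dx + (1 + 4·x + 4·x^2)·Dx^2  (order 2).
h: a_k = 0, 27, 81, 27/2, -405/2, -13851/40, -6237/40, 156573/560, …
ICs: h(0) = 0, h′(0) = 27.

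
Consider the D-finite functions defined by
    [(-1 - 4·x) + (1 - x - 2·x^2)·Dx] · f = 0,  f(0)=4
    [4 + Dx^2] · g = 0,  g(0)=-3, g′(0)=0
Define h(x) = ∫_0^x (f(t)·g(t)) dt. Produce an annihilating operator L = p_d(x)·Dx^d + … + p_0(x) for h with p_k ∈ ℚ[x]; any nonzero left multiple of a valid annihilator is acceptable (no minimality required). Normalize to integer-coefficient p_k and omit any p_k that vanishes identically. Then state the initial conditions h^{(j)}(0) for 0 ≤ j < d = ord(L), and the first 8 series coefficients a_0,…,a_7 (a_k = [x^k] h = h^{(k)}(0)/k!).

L = (4·x + 8·x^2)·Dx + (2 + 8·x)·Dx^2 + (-1 + x + 2·x^2)·Dx^3  (order 3).
h: a_k = 0, -12, -6, -4, -9, -68/5, -70/3, -4124/105, …
ICs: h(0) = 0, h′(0) = -12, h′′(0) = -12.

f: a_k = 4, 4, 12, 20, 44, 84, 172, 340, …
g: a_k = -3, 0, 6, 0, -2, 0, 4/15, 0, …
Product ⇒ symmetric product L₀, ord ≤ 2.
Integrate: L := L₀·Dx.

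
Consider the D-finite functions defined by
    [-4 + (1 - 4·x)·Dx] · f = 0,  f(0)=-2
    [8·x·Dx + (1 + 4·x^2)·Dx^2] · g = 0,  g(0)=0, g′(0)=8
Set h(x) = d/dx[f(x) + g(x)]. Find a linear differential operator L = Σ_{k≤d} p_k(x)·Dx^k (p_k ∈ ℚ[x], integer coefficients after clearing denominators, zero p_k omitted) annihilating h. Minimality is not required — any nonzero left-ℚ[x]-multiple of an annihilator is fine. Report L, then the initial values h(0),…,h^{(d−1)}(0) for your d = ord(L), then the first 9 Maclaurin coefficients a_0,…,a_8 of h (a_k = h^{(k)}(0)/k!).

L = (-8 + 128·x + 96·x^2) + (13 - 8·x + 100·x^2 + 96·x^3)·Dx + (-1 + 3·x + 12·x^3 + 16·x^4)·Dx^2  (order 2).
h: a_k = 0, -64, -416, -2048, -10112, -49152, -229888, -1048576, -4716544, …
ICs: h(0) = 0, h′(0) = -64.

f: a_k = -2, -8, -32, -128, -512, -2048, -8192, -32768, -131072, …
g: a_k = 0, 8, 0, -32/3, 0, 128/5, 0, -512/7, 0, …
h₀=f+g: left-lcm gives L₀, ord ≤ 3.
h=h₀': d/dx-closure on L₀ ⇒ L.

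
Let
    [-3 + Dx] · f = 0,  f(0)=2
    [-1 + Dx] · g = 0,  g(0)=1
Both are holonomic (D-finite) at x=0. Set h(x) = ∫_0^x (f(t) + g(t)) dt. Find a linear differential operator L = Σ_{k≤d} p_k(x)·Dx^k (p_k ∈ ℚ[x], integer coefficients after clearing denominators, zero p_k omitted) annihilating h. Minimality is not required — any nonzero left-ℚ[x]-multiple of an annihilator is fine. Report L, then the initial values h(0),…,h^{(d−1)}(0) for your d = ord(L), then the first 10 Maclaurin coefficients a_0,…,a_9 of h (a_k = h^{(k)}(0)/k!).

L = 3·Dx - 4·Dx^2 + Dx^3  (order 3).
h: a_k = 0, 3, 7/2, 19/6, 55/24, 163/120, 487/720, 1459/5040, 125/1152, 13123/362880, …
ICs: h(0) = 0, h′(0) = 3, h′′(0) = 7.

f: a_k = 2, 6, 9, 9, 27/4, 81/20, 81/40, 243/280, 729/2240, 243/2240, …
g: a_k = 1, 1, 1/2, 1/6, 1/24, 1/120, 1/720, 1/5040, 1/40320, 1/362880, …
L₀ := lclm(L_f,L_g); ord L₀ ≤ 1+1.
h=∫h₀ ⇒ L = L₀·Dx.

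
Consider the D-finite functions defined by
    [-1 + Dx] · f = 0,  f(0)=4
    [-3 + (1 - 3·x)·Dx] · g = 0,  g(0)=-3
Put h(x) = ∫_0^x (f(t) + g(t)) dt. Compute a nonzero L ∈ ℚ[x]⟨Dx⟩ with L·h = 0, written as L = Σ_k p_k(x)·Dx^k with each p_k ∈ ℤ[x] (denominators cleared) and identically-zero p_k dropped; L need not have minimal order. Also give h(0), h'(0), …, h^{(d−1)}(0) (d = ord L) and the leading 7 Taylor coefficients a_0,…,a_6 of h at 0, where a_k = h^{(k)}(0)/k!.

L = (15 + 9·x)·Dx + (-17 - 6·x + 9·x^2)·Dx^2 + (2 - 3·x - 9·x^2)·Dx^3  (order 3).
h: a_k = 0, 1, -5/2, -25/3, -241/12, -1457/30, -21869/180, …
ICs: h(0) = 0, h′(0) = 1, h′′(0) = -5.

f: a_k = 4, 4, 2, 2/3, 1/6, 1/30, 1/180, …
g: a_k = -3, -9, -27, -81, -243, -729, -2187, …
h₀=f+g: left-lcm gives L₀, ord ≤ 2.
h=∫₀ˣh₀: take L = L₀·Dx.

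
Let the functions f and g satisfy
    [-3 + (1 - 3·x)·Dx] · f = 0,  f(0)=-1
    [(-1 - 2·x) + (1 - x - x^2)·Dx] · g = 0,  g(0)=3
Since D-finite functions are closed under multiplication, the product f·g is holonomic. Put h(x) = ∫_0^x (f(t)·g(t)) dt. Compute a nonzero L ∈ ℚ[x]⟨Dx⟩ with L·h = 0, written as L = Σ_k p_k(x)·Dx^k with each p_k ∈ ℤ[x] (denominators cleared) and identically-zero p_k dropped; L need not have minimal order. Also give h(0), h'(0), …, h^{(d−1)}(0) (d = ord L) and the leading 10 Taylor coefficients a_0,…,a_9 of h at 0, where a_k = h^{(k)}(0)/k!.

L = (-4 + 4·x + 9·x^2)·Dx + (1 - 4·x + 2·x^2 + 3·x^3)·Dx^2  (order 2).
h: a_k = 0, -3, -6, -14, -135/4, -84, -214, -3891/7, -1467, -11770/3, …
ICs: h(0) = 0, h′(0) = -3.

f: a_k = -1, -3, -9, -27, -81, -243, -729, -2187, -6561, -19683, …
g: a_k = 3, 3, 6, 9, 15, 24, 39, 63, 102, 165, …
Product ⇒ symmetric product L₀, ord ≤ 1.
h=∫₀ˣh₀: take L = L₀·Dx.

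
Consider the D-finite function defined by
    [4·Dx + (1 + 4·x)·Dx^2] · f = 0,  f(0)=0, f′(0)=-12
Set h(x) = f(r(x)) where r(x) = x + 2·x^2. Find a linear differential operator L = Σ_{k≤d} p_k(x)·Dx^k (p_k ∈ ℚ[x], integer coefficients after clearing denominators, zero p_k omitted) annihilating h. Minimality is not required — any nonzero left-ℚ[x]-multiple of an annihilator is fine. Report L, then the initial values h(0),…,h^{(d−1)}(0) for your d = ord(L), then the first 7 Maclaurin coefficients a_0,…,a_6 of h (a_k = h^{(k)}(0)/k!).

f: a_k = 0, -12, 24, -64, 192, -3072/5, 2048, …
f∘r: x↦r, Dx↦Dx/r' in L_f ⇒ L₀.
L = (16·x + 32·x^2)·Dx + (1 + 8·x + 24·x^2 + 32·x^3)·Dx^2  (order 2).
h: a_k = 0, -12, 0, 32, -96, 768/5, 0, …
ICs: h(0) = 0, h′(0) = -12.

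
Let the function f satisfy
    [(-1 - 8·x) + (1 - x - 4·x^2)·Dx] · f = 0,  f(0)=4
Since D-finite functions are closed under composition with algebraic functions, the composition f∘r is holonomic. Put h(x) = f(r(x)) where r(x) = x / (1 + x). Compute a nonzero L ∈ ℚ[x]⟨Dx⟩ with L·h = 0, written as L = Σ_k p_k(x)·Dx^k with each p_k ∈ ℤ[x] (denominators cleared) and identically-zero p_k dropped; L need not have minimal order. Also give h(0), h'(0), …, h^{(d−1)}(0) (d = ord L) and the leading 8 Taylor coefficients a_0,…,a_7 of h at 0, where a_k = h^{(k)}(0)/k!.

f: a_k = 4, 4, 20, 36, 116, 260, 724, 1764, …
Substitute x→r, Dx→(1/r')Dx; clear ⇒ L₀.
L = (1 + 9·x) + (-1 - 2·x + 3·x^2 + 4·x^3)·Dx  (order 1).
h: a_k = 4, 4, 16, 0, 64, -64, 320, -576, …
ICs: h(0) = 4.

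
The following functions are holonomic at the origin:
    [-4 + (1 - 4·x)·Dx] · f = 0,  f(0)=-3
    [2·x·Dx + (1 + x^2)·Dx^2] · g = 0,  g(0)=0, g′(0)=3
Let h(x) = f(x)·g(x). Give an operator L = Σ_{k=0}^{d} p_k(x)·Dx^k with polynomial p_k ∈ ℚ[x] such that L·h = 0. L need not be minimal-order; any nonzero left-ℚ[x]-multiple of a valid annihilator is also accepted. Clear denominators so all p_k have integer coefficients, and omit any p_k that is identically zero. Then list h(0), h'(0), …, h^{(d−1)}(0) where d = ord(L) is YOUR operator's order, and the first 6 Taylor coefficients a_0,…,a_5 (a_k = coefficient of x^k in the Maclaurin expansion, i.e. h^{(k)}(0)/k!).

L = 8·x + (8 - 2·x + 16·x^2)·Dx + (-1 + 4·x - x^2 + 4·x^3)·Dx^2  (order 2).
h: a_k = 0, -9, -36, -141, -564, -11289/5, …
ICs: h(0) = 0, h′(0) = -9.

f: a_k = -3, -12, -48, -192, -768, -3072, …
g: a_k = 0, 3, 0, -1, 0, 3/5, …
Sym-product of L_f,L_g gives L₀ (≤ ord 2).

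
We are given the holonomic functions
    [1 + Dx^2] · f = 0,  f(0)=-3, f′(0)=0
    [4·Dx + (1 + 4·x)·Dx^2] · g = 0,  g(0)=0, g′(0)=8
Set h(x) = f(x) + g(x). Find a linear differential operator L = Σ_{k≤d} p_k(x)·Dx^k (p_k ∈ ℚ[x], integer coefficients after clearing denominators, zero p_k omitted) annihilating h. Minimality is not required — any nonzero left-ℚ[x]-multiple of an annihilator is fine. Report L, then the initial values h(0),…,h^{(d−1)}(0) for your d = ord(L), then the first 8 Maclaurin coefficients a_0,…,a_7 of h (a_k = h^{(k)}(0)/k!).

L = (388 + 32·x + 64·x^2)·Dx + (33 + 140·x + 48·x^2 + 64·x^3)·Dx^2 + (388 + 32·x + 64·x^2)·Dx^3 + (33 + 140·x + 48·x^2 + 64·x^3)·Dx^4  (order 4).
h: a_k = -3, 8, -29/2, 128/3, -1025/8, 2048/5, -327679/240, 32768/7, …
ICs: h(0) = -3, h′(0) = 8, h′′(0) = -29, h′′′(0) = 256.

f: a_k = -3, 0, 3/2, 0, -1/8, 0, 1/240, 0, …
g: a_k = 0, 8, -16, 128/3, -128, 2048/5, -4096/3, 32768/7, …
Sum ⇒ L₀ = lclm(L_f,L_g) in ℚ(x)⟨Dx⟩.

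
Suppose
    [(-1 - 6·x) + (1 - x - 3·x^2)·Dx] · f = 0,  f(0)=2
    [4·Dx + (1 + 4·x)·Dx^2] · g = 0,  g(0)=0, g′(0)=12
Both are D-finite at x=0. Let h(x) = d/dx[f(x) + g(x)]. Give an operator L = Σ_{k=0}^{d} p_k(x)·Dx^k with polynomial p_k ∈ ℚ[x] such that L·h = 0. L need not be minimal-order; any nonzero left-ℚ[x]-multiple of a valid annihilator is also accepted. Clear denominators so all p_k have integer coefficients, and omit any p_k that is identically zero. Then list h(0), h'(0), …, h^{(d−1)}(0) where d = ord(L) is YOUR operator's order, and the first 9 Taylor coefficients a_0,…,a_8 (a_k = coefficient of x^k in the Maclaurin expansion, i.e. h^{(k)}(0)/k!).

f: a_k = 2, 2, 8, 14, 38, 80, 194, 434, 1016, …
g: a_k = 0, 12, -24, 64, -192, 3072/5, -2048, 49152/7, -24576, …
Weyl lclm of L_f,L_g ⇒ L₀ (ord ≤ 3).
h₀' ⇒ L via d/dx closure of L₀.
L = (212 + 1072·x + 3144·x^2 + 2160·x^3 + 2592·x^4) + (5 + 248·x + 1922·x^2 + 4308·x^3 + 4464·x^4 + 4320·x^5)·Dx + (-6 - 53·x - 108·x^2 + 110·x^3 + 519·x^4 + 1044·x^5 + 864·x^6)·Dx^2  (order 2).
h: a_k = 14, -32, 234, -616, 3472, -11124, 52190, -188480, 807294, …
ICs: h(0) = 14, h′(0) = -32.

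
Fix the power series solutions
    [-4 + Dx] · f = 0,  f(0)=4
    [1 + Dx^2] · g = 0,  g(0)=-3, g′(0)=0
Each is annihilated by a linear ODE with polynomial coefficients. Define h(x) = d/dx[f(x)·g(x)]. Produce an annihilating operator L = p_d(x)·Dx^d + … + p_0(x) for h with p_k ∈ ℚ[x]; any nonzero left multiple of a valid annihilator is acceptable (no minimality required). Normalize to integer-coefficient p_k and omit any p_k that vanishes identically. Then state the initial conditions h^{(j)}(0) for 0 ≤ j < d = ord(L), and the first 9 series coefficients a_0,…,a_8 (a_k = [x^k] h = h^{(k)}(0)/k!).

f: a_k = 4, 16, 32, 128/3, 128/3, 512/15, 1024/45, 4096/315, 2048/315, …
g: a_k = -3, 0, 3/2, 0, -1/8, 0, 1/240, 0, -1/13440, …
L₀ := L_f ⊗_s L_g (sym. prod.), ord ≤ 2.
Differentiate: ansatz ord ≤ ord L₀ ⇒ L.
L = 17 - 8·Dx + Dx^2  (order 2).
h: a_k = -48, -180, -312, -322, -202, -99/2, 727/15, 31679/420, 50999/840, …
ICs: h(0) = -48, h′(0) = -180.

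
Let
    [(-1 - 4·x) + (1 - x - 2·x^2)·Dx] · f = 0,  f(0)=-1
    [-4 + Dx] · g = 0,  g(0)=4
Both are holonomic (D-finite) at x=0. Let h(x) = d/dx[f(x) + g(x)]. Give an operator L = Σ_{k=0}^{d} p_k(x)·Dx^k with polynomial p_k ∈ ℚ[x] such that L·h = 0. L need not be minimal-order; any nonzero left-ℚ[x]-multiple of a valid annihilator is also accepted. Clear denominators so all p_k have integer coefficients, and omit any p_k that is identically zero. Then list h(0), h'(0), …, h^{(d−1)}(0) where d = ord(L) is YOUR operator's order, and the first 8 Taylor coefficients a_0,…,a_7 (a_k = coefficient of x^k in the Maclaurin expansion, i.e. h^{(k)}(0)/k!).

L = (12 + 240·x + 288·x^2 + 768·x^3 + 384·x^4) + (-7 - 56·x - 160·x^2 - 160·x^3 + 160·x^4 + 128·x^5)·Dx + (1 - x + 22·x^2 - 8·x^3 - 64·x^4 - 32·x^5)·Dx^2  (order 2).
h: a_k = 15, 58, 113, 380/3, 197/3, -1822/15, -22679/45, -414536/315, …
ICs: h(0) = 15, h′(0) = 58.

f: a_k = -1, -1, -3, -5, -11, -21, -43, -85, …
g: a_k = 4, 16, 32, 128/3, 128/3, 512/15, 1024/45, 4096/315, …
h₀=f+g: left-lcm gives L₀, ord ≤ 2.
h₀' ⇒ L via d/dx closure of L₀.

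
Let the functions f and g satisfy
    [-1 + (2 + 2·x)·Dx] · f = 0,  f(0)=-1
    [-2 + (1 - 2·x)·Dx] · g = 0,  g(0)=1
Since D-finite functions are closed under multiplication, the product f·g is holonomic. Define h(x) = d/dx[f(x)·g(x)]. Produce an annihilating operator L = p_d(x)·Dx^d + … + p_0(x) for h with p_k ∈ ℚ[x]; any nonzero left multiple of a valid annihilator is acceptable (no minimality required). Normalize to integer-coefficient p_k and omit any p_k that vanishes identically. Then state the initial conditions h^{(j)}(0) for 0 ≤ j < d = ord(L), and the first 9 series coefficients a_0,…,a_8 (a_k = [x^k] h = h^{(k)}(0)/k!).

L = (39 + 60·x + 12·x^2) + (-10 + 6·x + 24·x^2 + 8·x^3)·Dx  (order 1).
h: a_k = -5/2, -39/4, -471/16, -2507/32, -50175/256, -240777/512, -2247483/2048, -10273779/4096, -369862479/65536, …
ICs: h(0) = -5/2.

f: a_k = -1, -1/2, 1/8, -1/16, 5/128, -7/256, 21/1024, -33/2048, 429/32768, …
g: a_k = 1, 2, 4, 8, 16, 32, 64, 128, 256, …
Sym-product of L_f,L_g gives L₀ (≤ ord 1).
h=h₀': d/dx-closure on L₀ ⇒ L.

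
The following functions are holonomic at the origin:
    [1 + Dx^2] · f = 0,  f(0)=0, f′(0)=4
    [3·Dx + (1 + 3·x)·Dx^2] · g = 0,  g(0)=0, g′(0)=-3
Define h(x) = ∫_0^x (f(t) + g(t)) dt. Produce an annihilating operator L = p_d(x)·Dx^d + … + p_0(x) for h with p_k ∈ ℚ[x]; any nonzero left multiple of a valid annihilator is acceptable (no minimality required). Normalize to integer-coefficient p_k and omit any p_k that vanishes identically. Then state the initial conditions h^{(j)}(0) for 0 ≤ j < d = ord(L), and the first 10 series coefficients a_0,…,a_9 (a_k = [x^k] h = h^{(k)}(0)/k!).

f: a_k = 0, 4, 0, -2/3, 0, 1/30, 0, -1/1260, 0, 1/90720, …
g: a_k = 0, -3, 9/2, -9, 81/4, -243/5, 243/2, -2187/7, 6561/8, -2187, …
Weyl lclm of L_f,L_g ⇒ L₀ (ord ≤ 4).
h=∫h₀ ⇒ L = L₀·Dx.
L = (165 + 18·x + 27·x^2)·Dx^2 + (19 + 63·x + 27·x^2 + 27·x^3)·Dx^3 + (165 + 18·x + 27·x^2)·Dx^4 + (19 + 63·x + 27·x^2 + 27·x^3)·Dx^5  (order 5).
h: a_k = 0, 0, 1/2, 3/2, -29/12, 81/20, -1457/180, 243/14, -393661/10080, 729/8, …
ICs: h(0) = 0, h′(0) = 0, h′′(0) = 1, h′′′(0) = 9, h′′′′(0) = -58.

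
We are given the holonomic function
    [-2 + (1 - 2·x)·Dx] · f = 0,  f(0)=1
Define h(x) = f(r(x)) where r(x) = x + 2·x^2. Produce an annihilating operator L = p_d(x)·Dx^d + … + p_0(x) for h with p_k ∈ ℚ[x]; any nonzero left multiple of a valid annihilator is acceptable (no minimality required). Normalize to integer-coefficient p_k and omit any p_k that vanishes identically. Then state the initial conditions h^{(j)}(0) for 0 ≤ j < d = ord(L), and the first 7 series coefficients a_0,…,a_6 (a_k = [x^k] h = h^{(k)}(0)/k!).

f: a_k = 1, 2, 4, 8, 16, 32, 64, …
Change of var in L_f (x↦r) gives L₀.
L = (2 + 8·x) + (-1 + 2·x + 4·x^2)·Dx  (order 1).
h: a_k = 1, 2, 8, 24, 80, 256, 832, …
ICs: h(0) = 1.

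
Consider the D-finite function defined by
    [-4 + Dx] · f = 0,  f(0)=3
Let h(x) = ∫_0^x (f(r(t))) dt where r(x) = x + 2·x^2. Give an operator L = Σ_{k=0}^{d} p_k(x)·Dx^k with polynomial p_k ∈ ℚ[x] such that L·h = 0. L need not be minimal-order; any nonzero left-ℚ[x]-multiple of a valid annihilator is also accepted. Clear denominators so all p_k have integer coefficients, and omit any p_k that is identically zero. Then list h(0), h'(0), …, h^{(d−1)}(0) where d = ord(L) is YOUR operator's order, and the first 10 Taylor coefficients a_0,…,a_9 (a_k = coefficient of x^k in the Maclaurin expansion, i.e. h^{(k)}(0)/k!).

L = (-4 - 16·x)·Dx + Dx^2  (order 2).
h: a_k = 0, 3, 6, 16, 32, 64, 1664/15, 19456/105, 29696/105, 391168/945, …
ICs: h(0) = 0, h′(0) = 3.

f: a_k = 3, 12, 24, 32, 32, 128/5, 256/15, 1024/105, 512/105, 2048/945, …
Substitute x→r, Dx→(1/r')Dx; clear ⇒ L₀.
h=∫h₀ ⇒ L = L₀·Dx.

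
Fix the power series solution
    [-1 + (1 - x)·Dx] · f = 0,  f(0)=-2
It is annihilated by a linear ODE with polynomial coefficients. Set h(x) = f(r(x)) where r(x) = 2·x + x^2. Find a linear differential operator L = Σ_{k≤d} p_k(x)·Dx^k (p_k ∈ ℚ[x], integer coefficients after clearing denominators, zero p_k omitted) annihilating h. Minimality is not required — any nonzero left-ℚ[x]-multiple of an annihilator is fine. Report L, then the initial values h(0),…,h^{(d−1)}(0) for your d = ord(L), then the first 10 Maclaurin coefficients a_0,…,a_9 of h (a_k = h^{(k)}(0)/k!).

L = (2 + 2·x) + (-1 + 2·x + x^2)·Dx  (order 1).
h: a_k = -2, -4, -10, -24, -58, -140, -338, -816, -1970, -4756, …
ICs: h(0) = -2.

f: a_k = -2, -2, -2, -2, -2, -2, -2, -2, -2, -2, …
h₀=f(r): pull back L_f along r ⇒ L₀.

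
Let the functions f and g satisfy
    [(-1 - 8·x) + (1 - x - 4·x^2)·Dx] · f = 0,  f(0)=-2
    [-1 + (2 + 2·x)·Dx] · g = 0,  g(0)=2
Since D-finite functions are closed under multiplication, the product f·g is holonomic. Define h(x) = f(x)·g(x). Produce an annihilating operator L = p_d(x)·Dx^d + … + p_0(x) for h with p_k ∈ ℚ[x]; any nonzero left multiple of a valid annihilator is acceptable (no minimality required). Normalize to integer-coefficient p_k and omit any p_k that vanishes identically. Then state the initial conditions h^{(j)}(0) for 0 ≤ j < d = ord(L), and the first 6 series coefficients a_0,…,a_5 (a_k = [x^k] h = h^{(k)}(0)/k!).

L = (3 + 17·x + 12·x^2) + (-2 + 10·x^2 + 8·x^3)·Dx  (order 1).
h: a_k = -4, -6, -43/2, -183/4, -4211/32, -20141/64, …
ICs: h(0) = -4.

f: a_k = -2, -2, -10, -18, -58, -130, …
g: a_k = 2, 1, -1/4, 1/8, -5/64, 7/128, …
Sym-product of L_f,L_g gives L₀ (≤ ord 1).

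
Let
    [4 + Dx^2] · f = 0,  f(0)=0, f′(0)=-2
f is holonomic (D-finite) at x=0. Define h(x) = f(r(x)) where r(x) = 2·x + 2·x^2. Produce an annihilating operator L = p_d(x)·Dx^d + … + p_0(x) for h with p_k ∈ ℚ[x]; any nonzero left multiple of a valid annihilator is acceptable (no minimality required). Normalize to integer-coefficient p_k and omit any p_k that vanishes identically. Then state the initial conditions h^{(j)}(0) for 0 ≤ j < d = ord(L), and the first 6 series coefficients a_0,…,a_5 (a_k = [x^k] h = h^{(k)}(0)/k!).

L = (16 + 96·x + 192·x^2 + 128·x^3) - 2·Dx + (1 + 2·x)·Dx^2  (order 2).
h: a_k = 0, -4, -4, 32/3, 32, 352/15, …
ICs: h(0) = 0, h′(0) = -4.

f: a_k = 0, -2, 0, 4/3, 0, -4/15, …
Change of var in L_f (x↦r) gives L₀.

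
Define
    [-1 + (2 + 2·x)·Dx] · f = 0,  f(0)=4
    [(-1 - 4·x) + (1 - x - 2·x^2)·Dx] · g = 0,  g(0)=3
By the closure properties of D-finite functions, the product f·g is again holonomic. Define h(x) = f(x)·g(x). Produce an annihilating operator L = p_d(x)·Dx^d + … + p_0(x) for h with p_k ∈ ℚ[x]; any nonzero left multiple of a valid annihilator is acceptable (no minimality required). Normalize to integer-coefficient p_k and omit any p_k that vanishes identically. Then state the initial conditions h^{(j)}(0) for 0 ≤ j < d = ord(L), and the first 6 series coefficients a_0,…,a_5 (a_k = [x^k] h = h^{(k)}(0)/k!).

f: a_k = 4, 2, -1/2, 1/4, -5/32, 7/64, …
g: a_k = 3, 3, 9, 15, 33, 63, …
L₀ := L_f ⊗_s L_g (sym. prod.), ord ≤ 1.
L = (3 + 6·x) + (-2 + 2·x + 4·x^2)·Dx  (order 1).
h: a_k = 12, 18, 81/2, 309/4, 5049/32, 20007/64, …
ICs: h(0) = 12.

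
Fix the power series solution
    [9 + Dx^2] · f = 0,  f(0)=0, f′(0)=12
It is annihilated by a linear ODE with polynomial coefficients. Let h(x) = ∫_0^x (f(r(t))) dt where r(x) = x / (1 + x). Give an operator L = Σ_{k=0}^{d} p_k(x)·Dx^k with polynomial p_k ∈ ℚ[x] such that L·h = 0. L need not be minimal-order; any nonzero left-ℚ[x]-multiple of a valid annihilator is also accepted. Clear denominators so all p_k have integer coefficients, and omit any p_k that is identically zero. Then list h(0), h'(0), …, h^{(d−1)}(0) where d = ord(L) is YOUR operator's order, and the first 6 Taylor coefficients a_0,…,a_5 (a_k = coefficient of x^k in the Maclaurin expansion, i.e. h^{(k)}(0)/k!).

L = 9·Dx + (2 + 6·x + 6·x^2 + 2·x^3)·Dx^2 + (1 + 4·x + 6·x^2 + 4·x^3 + x^4)·Dx^3  (order 3).
h: a_k = 0, 0, 6, -4, -3/2, 42/5, …
ICs: h(0) = 0, h′(0) = 0, h′′(0) = 12.

f: a_k = 0, 12, 0, -18, 0, 81/10, …
Substitute x→r, Dx→(1/r')Dx; clear ⇒ L₀.
h=∫₀ˣh₀: take L = L₀·Dx.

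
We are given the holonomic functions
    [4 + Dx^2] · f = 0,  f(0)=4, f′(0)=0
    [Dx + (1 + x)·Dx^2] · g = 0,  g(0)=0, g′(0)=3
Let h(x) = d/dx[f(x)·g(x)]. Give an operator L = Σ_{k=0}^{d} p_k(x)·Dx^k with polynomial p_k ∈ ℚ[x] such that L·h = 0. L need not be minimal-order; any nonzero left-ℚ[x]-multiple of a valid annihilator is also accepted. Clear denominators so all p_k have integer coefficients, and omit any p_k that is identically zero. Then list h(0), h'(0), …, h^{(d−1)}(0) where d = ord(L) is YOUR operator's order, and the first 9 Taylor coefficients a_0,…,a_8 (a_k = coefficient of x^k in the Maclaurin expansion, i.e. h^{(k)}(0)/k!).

L = (-56 + 896·x + 4416·x^2 + 8064·x^3 + 7136·x^4 + 3072·x^5 + 512·x^6) + (72 + 776·x + 2080·x^2 + 2400·x^3 + 1280·x^4 + 256·x^5)·Dx + (70 + 824·x + 2780·x^2 + 4416·x^3 + 3664·x^4 + 1536·x^5 + 256·x^6)·Dx^2 + (18 + 194·x + 520·x^2 + 600·x^3 + 320·x^4 + 64·x^5)·Dx^3 + (21 + 150·x + 419·x^2 + 600·x^3 + 470·x^4 + 192·x^5 + 32·x^6)·Dx^4  (order 4).
h: a_k = 12, -12, -60, 36, 12, 0, -52/5, 124/15, -244/35, …
ICs: h(0) = 12, h′(0) = -12, h′′(0) = -120, h′′′(0) = 216.

f: a_k = 4, 0, -8, 0, 8/3, 0, -16/45, 0, 8/315, …
g: a_k = 0, 3, -3/2, 1, -3/4, 3/5, -1/2, 3/7, -3/8, …
f·g: L₀ = L_f ⊗_s L_g, ord ≤ 2·2.
h₀' ⇒ L via d/dx closure of L₀.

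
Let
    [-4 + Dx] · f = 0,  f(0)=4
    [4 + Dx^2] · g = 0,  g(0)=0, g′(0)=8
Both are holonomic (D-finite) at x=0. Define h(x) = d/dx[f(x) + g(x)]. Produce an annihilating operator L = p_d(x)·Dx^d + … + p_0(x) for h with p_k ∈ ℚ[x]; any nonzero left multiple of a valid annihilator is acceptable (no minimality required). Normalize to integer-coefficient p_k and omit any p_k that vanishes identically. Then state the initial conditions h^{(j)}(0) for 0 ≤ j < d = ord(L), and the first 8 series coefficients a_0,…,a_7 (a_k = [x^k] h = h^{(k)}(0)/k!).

L = 16 - 4·Dx + 4·Dx^2 - Dx^3  (order 3).
h: a_k = 24, 64, 112, 512/3, 176, 2048/15, 4064/45, 16384/315, …
ICs: h(0) = 24, h′(0) = 64, h′′(0) = 224.

f: a_k = 4, 16, 32, 128/3, 128/3, 512/15, 1024/45, 4096/315, …
g: a_k = 0, 8, 0, -16/3, 0, 16/15, 0, -32/315, …
Sum ⇒ L₀ = lclm(L_f,L_g) in ℚ(x)⟨Dx⟩.
h=h₀': d/dx-closure on L₀ ⇒ L.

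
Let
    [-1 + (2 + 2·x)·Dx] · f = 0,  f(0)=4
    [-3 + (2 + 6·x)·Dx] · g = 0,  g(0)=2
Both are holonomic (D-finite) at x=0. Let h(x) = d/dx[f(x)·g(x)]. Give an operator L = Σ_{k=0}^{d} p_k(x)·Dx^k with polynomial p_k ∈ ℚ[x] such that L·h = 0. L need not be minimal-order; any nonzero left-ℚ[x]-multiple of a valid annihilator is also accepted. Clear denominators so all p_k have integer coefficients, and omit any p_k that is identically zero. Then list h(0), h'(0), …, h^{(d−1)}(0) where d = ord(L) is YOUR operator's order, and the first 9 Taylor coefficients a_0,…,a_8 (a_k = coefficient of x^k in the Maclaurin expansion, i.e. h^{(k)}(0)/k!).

f: a_k = 4, 2, -1/2, 1/4, -5/32, 7/64, -21/256, 33/512, -429/8192, …
g: a_k = 2, 3, -9/4, 27/8, -405/64, 1701/128, -15309/512, 72171/1024, -2814669/16384, …
f·g: L₀ = L_f ⊗_s L_g, ord ≤ 1·1.
h=h₀': d/dx-closure on L₀ ⇒ L.
L = -1 + (-2 - 11·x - 18·x^2 - 9·x^3)·Dx  (order 1).
h: a_k = 16, -8, 24, -68, 190, -531, 1491, -8421/2, 95643/8, …
ICs: h(0) = 16.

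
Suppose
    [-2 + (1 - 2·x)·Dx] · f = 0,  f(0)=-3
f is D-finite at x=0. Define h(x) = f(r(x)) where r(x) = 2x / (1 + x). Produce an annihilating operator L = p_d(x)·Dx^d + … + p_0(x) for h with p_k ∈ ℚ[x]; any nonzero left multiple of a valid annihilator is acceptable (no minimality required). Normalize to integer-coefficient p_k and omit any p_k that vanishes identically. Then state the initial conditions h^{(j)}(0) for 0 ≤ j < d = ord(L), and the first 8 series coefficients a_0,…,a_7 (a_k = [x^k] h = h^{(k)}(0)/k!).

f: a_k = -3, -6, -12, -24, -48, -96, -192, -384, …
h₀=f(r): pull back L_f along r ⇒ L₀.
L = 4 + (-1 + 2·x + 3·x^2)·Dx  (order 1).
h: a_k = -3, -12, -36, -108, -324, -972, -2916, -8748, …
ICs: h(0) = -3.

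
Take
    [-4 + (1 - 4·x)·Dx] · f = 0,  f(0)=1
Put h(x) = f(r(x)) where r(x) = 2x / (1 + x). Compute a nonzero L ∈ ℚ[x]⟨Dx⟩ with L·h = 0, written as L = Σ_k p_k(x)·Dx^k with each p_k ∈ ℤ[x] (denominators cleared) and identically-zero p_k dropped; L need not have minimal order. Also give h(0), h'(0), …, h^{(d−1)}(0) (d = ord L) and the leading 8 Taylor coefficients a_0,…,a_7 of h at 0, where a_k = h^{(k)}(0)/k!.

L = 8 + (-1 + 6·x + 7·x^2)·Dx  (order 1).
h: a_k = 1, 8, 56, 392, 2744, 19208, 134456, 941192, …
ICs: h(0) = 1.

f: a_k = 1, 4, 16, 64, 256, 1024, 4096, 16384, …
Change of var in L_f (x↦r) gives L₀.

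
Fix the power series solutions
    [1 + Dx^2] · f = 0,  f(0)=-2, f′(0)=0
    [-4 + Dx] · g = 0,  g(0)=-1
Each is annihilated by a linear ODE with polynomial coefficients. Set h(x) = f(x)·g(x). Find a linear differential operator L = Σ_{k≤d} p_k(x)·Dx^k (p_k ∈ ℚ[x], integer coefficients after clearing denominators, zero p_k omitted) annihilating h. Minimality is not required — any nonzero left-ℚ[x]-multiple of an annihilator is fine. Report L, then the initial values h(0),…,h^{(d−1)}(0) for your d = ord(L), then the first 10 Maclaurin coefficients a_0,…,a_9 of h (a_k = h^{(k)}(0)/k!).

f: a_k = -2, 0, 1, 0, -1/12, 0, 1/360, 0, -1/20160, 0, …
g: a_k = -1, -4, -8, -32/3, -32/3, -128/15, -256/45, -1024/315, -512/315, -2048/2835, …
f·g: L₀ = L_f ⊗_s L_g, ord ≤ 2·1.
L = 17 - 8·Dx + Dx^2  (order 2).
h: a_k = 2, 8, 15, 52/3, 161/12, 101/15, 11/8, -727/630, -31679/20160, -50999/45360, …
ICs: h(0) = 2, h′(0) = 8.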